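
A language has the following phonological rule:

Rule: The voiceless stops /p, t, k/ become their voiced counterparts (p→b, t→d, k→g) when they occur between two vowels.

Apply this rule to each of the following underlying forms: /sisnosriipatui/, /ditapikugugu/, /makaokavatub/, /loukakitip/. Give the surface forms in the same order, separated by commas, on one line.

/sisnosriipatui/: /p/ is a voiceless stop between vowels /i/ and /a/, so it voices to [b]. /t/ is a voiceless stop between vowels /a/ and /u/, so it voices to [d]. → [sisnosriibadui].
/ditapikugugu/: /t/ is a voiceless stop between vowels /i/ and /a/, so it voices to [d]. /p/ is a voiceless stop between vowels /a/ and /i/, so it voices to [b]. /k/ is a voiceless stop between vowels /i/ and /u/, so it voices to [g]. → [didabigugugu].
/makaokavatub/: /k/ is a voiceless stop between vowels /a/ and /a/, so it voices to [g]. /k/ is a voiceless stop between vowels /o/ and /a/, so it voices to [g]. /t/ is a voiceless stop between vowels /a/ and /u/, so it voices to [d]. → [magaogavadub].
/loukakitip/: /k/ is a voiceless stop between vowels /u/ and /a/, so it voices to [g]. /k/ is a voiceless stop between vowels /a/ and /i/, so it voices to [g]. /t/ is a voiceless stop between vowels /i/ and /i/, so it voices to [d]. → [lougagidip].

sisnosriibadui, didabigugugu, magaogavadub, lougagidip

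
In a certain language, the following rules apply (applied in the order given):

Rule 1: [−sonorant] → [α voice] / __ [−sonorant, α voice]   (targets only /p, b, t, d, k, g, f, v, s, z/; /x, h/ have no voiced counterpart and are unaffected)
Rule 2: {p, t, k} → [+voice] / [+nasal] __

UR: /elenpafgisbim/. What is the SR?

elenbavgizbim

Rule 1 (regressive voicing assimilation): /f/ precedes the voiced obstruent /g/, so it voices to [v] by assimilation. /s/ precedes the voiced obstruent /b/, so it voices to [z] by assimilation. /elenpafgisbim/ → elenpavgizbim.
Rule 2 (post-nasal voicing): /p/ is a voiceless stop immediately after the nasal /n/, so it voices to [b]. /elenpavgizbim/ → elenbavgizbim.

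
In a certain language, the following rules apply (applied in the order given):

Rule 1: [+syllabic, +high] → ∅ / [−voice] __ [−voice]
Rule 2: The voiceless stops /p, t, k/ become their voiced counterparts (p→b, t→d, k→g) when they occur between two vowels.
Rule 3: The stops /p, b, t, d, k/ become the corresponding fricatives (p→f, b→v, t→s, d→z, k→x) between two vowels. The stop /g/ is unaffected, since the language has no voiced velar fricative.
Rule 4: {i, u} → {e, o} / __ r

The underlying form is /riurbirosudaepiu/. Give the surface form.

Rule 1 (high vowel syncope): no segment meets the environment; /riurbirosudaepiu/ is unchanged.
Rule 2 (intervocalic voicing): /p/ is a voiceless stop between vowels /e/ and /i/, so it voices to [b]. /riurbirosudaepiu/ → riurbirosudaebiu.
Rule 3 (intervocalic spirantization): /d/ is a stop between vowels /u/ and /a/, so it spirantizes to the fricative [z]. /b/ is a stop between vowels /e/ and /i/, so it spirantizes to the fricative [v]. /riurbirosudaebiu/ → riurbirosuzaeviu.
Rule 4 (pre-rhotic lowering): /u/ is a high vowel immediately before /r/, so it lowers to [o]. /i/ is a high vowel immediately before /r/, so it lowers to [e]. /riurbirosuzaeviu/ → riorberosuzaeviu.

riorberosuzaeviu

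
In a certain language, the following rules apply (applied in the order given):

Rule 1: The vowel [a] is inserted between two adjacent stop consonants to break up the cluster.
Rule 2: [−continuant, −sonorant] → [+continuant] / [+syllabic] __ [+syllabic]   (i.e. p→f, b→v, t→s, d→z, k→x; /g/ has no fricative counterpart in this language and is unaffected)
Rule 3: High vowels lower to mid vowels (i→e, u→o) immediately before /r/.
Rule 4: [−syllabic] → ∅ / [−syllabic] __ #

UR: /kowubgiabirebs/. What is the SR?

kowuvagiavereb

Rule 1 (stop-cluster a-epenthesis): /b/ and /g/ form a stop–stop cluster, so [a] is inserted between them. /kowubgiabirebs/ → kowubagiabirebs.
Rule 2 (intervocalic spirantization): /b/ is a stop between vowels /u/ and /a/, so it spirantizes to the fricative [v]. /b/ is a stop between vowels /a/ and /i/, so it spirantizes to the fricative [v]. /kowubagiabirebs/ → kowuvagiavirebs.
Rule 3 (pre-rhotic lowering): /i/ is a high vowel immediately before /r/, so it lowers to [e]. /kowuvagiavirebs/ → kowuvagiaverebs.
Rule 4 (final cluster simplification): /s/ is the second consonant of a word-final cluster /bs/, so it deletes. /kowuvagiaverebs/ → kowuvagiavereb.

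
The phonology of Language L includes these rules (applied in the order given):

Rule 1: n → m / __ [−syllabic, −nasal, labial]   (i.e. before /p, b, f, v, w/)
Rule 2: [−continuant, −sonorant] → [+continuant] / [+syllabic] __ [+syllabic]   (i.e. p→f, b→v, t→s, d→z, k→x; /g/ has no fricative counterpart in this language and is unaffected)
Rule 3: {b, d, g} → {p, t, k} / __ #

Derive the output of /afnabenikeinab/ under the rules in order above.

afnavenixeinap

Rule 1 (nasal place assimilation): no segment meets the environment; /afnabenikeinab/ is unchanged.
Rule 2 (intervocalic spirantization): /b/ is a stop between vowels /a/ and /e/, so it spirantizes to the fricative [v]. /k/ is a stop between vowels /i/ and /e/, so it spirantizes to the fricative [x]. /afnabenikeinab/ → afnavenixeinab.
Rule 3 (final devoicing): /b/ is a voiced stop in word-final position, so it devoices to [p]. /afnavenixeinab/ → afnavenixeinap.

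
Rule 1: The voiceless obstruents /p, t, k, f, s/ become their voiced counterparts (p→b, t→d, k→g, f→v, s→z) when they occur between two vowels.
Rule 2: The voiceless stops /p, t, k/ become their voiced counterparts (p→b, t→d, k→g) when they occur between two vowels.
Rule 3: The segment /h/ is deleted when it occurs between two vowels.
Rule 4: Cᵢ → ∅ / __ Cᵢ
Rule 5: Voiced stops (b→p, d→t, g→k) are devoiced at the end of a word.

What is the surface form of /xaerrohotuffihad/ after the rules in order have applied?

xaeroodufiat

Rule 1 (intervocalic voicing): /t/ is a voiceless obstruent between vowels /o/ and /u/, so it voices to [d]. /xaerrohotuffihad/ → xaerrohoduffihad.
Rule 2 (intervocalic voicing): no segment meets the environment; /xaerrohoduffihad/ is unchanged.
Rule 3 (intervocalic h-deletion): /h/ occurs between vowels /o/ and /o/, so it deletes. /h/ occurs between vowels /i/ and /a/, so it deletes. /xaerrohoduffihad/ → xaerrooduffiad.
Rule 4 (degemination): /rr/ is a geminate; the first /r/ deletes. /ff/ is a geminate; the first /f/ deletes. /xaerrooduffiad/ → xaeroodufiad.
Rule 5 (final devoicing): /d/ is a voiced stop in word-final position, so it devoices to [t]. /xaeroodufiad/ → xaeroodufiat.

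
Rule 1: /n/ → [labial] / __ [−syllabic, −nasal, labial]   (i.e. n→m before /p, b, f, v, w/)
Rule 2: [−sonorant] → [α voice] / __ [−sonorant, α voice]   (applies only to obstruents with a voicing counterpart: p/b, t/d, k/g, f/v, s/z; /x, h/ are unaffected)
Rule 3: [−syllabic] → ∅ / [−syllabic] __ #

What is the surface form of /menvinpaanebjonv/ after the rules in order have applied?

Rule 1 (nasal place assimilation): /n/ precedes the labial consonant /v/, so it assimilates in place to [m]. /n/ precedes the labial consonant /p/, so it assimilates in place to [m]. /n/ precedes the labial consonant /v/, so it assimilates in place to [m]. /menvinpaanebjonv/ → memvimpaanebjomv.
Rule 2 (regressive voicing assimilation): no segment meets the environment; /memvimpaanebjomv/ is unchanged.
Rule 3 (final cluster simplification): /v/ is the second consonant of a word-final cluster /mv/, so it deletes. /memvimpaanebjomv/ → memvimpaanebjom.

memvimpaanebjom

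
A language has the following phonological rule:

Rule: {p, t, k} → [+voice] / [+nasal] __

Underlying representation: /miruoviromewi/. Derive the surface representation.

miruoviromewi

No segment of /miruoviromewi/ meets the structural description of the rule, so the form surfaces unchanged.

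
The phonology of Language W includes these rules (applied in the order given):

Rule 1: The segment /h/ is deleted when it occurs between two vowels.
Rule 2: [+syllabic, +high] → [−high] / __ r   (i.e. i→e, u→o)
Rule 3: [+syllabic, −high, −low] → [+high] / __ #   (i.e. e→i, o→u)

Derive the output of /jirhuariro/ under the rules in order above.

jerhuareru

Rule 1 (intervocalic h-deletion): no segment meets the environment; /jirhuariro/ is unchanged.
Rule 2 (pre-rhotic lowering): /i/ is a high vowel immediately before /r/, so it lowers to [e]. /i/ is a high vowel immediately before /r/, so it lowers to [e]. /jirhuariro/ → jerhuarero.
Rule 3 (final vowel raising): /o/ is a mid vowel in word-final position, so it raises to [u]. /jerhuarero/ → jerhuareru.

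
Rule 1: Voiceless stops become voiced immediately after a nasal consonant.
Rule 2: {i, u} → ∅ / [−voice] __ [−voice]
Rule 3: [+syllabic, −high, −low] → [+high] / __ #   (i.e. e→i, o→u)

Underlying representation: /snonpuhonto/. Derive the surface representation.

snonbuhondu

Rule 1 (post-nasal voicing): /p/ is a voiceless stop immediately after the nasal /n/, so it voices to [b]. /t/ is a voiceless stop immediately after the nasal /n/, so it voices to [d]. /snonpuhonto/ → snonbuhondo.
Rule 2 (high vowel syncope): no segment meets the environment; /snonbuhondo/ is unchanged.
Rule 3 (final vowel raising): /o/ is a mid vowel in word-final position, so it raises to [u]. /snonbuhondo/ → snonbuhondu.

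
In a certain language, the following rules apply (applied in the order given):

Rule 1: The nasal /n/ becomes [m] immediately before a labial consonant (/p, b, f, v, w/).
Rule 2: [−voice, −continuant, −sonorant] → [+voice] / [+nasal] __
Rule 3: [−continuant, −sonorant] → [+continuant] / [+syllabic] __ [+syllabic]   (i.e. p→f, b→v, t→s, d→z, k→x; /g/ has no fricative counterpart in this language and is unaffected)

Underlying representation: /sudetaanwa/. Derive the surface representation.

suzesaamwa

Rule 1 (nasal place assimilation): /n/ precedes the labial consonant /w/, so it assimilates in place to [m]. /sudetaanwa/ → sudetaamwa.
Rule 2 (post-nasal voicing): no segment meets the environment; /sudetaamwa/ is unchanged.
Rule 3 (intervocalic spirantization): /d/ is a stop between vowels /u/ and /e/, so it spirantizes to the fricative [z]. /t/ is a stop between vowels /e/ and /a/, so it spirantizes to the fricative [s]. /sudetaamwa/ → suzesaamwa.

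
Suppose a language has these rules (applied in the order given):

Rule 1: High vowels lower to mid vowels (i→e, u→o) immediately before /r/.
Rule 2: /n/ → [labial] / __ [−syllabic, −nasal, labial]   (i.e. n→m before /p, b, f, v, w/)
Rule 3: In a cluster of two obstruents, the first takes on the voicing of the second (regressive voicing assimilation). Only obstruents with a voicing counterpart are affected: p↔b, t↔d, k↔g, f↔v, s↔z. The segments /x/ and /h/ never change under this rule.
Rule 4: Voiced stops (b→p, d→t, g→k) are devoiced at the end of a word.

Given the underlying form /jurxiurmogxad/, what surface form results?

Rule 1 (pre-rhotic lowering): /u/ is a high vowel immediately before /r/, so it lowers to [o]. /u/ is a high vowel immediately before /r/, so it lowers to [o]. /jurxiurmogxad/ → jorxiormogxad.
Rule 2 (nasal place assimilation): no segment meets the environment; /jorxiormogxad/ is unchanged.
Rule 3 (regressive voicing assimilation): /g/ precedes the voiceless obstruent /x/, so it devoices to [k] by assimilation. /jorxiormogxad/ → jorxiormokxad.
Rule 4 (final devoicing): /d/ is a voiced stop in word-final position, so it devoices to [t]. /jorxiormokxad/ → jorxiormokxat.

jorxiormokxat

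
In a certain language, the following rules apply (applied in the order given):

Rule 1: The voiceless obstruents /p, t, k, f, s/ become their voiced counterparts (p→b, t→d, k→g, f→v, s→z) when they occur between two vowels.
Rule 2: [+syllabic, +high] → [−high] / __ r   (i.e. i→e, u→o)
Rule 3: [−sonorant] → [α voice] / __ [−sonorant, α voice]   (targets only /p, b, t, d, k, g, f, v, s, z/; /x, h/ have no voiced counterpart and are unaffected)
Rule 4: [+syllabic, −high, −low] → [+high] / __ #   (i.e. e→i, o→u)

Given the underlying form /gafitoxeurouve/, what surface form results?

gavidoxeorouvi

Rule 1 (intervocalic voicing): /f/ is a voiceless obstruent between vowels /a/ and /i/, so it voices to [v]. /t/ is a voiceless obstruent between vowels /i/ and /o/, so it voices to [d]. /gafitoxeurouve/ → gavidoxeurouve.
Rule 2 (pre-rhotic lowering): /u/ is a high vowel immediately before /r/, so it lowers to [o]. /gavidoxeurouve/ → gavidoxeorouve.
Rule 3 (regressive voicing assimilation): no segment meets the environment; /gavidoxeorouve/ is unchanged.
Rule 4 (final vowel raising): /e/ is a mid vowel in word-final position, so it raises to [i]. /gavidoxeorouve/ → gavidoxeorouvi.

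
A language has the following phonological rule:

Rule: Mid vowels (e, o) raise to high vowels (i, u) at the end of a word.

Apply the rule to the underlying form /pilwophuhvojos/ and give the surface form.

pilwophuhvojos

No segment of /pilwophuhvojos/ meets the structural description of the rule, so the form surfaces unchanged.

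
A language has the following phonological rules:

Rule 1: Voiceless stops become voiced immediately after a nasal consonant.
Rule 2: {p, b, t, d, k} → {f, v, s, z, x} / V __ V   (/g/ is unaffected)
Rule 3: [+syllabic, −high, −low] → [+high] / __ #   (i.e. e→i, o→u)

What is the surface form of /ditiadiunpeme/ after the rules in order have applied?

disiaziunbemi

Rule 1 (post-nasal voicing): /p/ is a voiceless stop immediately after the nasal /n/, so it voices to [b]. /ditiadiunpeme/ → ditiadiunbeme.
Rule 2 (intervocalic spirantization): /t/ is a stop between vowels /i/ and /i/, so it spirantizes to the fricative [s]. /d/ is a stop between vowels /a/ and /i/, so it spirantizes to the fricative [z]. /ditiadiunbeme/ → disiaziunbeme.
Rule 3 (final vowel raising): /e/ is a mid vowel in word-final position, so it raises to [i]. /disiaziunbeme/ → disiaziunbemi.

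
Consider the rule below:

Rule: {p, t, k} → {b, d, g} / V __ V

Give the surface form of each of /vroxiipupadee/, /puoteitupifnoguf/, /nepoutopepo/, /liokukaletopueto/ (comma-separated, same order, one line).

vroxiibubadee, puodeidubifnoguf, neboudobebo, liogugaledobuedo

/vroxiipupadee/: /p/ is a voiceless stop between vowels /i/ and /u/, so it voices to [b]. /p/ is a voiceless stop between vowels /u/ and /a/, so it voices to [b]. → [vroxiibubadee].
/puoteitupifnoguf/: /t/ is a voiceless stop between vowels /o/ and /e/, so it voices to [d]. /t/ is a voiceless stop between vowels /i/ and /u/, so it voices to [d]. /p/ is a voiceless stop between vowels /u/ and /i/, so it voices to [b]. → [puodeidubifnoguf].
/nepoutopepo/: /p/ is a voiceless stop between vowels /e/ and /o/, so it voices to [b]. /t/ is a voiceless stop between vowels /u/ and /o/, so it voices to [d]. /p/ is a voiceless stop between vowels /o/ and /e/, so it voices to [b]. /p/ is a voiceless stop between vowels /e/ and /o/, so it voices to [b]. → [neboudobebo].
/liokukaletopueto/: /k/ is a voiceless stop between vowels /o/ and /u/, so it voices to [g]. /k/ is a voiceless stop between vowels /u/ and /a/, so it voices to [g]. /t/ is a voiceless stop between vowels /e/ and /o/, so it voices to [d]. /p/ is a voiceless stop between vowels /o/ and /u/, so it voices to [b]. /t/ is a voiceless stop between vowels /e/ and /o/, so it voices to [d]. → [liogugaledobuedo].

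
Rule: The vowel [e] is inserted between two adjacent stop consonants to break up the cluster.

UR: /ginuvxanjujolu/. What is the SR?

ginuvxanjujolu

No segment of /ginuvxanjujolu/ meets the structural description of the rule, so the form surfaces unchanged.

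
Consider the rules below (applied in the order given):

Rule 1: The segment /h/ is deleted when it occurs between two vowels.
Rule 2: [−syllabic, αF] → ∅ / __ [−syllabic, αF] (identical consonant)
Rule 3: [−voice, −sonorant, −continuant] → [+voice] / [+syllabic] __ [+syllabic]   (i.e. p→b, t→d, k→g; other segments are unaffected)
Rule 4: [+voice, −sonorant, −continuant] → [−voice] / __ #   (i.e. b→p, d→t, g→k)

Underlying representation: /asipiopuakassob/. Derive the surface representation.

asibiobuagasop

Rule 1 (intervocalic h-deletion): no segment meets the environment; /asipiopuakassob/ is unchanged.
Rule 2 (degemination): /ss/ is a geminate; the first /s/ deletes. /asipiopuakassob/ → asipiopuakasob.
Rule 3 (intervocalic voicing): /p/ is a voiceless stop between vowels /i/ and /i/, so it voices to [b]. /p/ is a voiceless stop between vowels /o/ and /u/, so it voices to [b]. /k/ is a voiceless stop between vowels /a/ and /a/, so it voices to [g]. /asipiopuakasob/ → asibiobuagasob.
Rule 4 (final devoicing): /b/ is a voiced stop in word-final position, so it devoices to [p]. /asibiobuagasob/ → asibiobuagasop.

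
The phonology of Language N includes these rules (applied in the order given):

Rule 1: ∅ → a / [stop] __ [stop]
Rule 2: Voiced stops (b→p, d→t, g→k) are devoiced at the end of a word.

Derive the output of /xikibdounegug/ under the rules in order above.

Rule 1 (stop-cluster a-epenthesis): /b/ and /d/ form a stop–stop cluster, so [a] is inserted between them. /xikibdounegug/ → xikibadounegug.
Rule 2 (final devoicing): /g/ is a voiced stop in word-final position, so it devoices to [k]. /xikibadounegug/ → xikibadouneguk.

xikibadouneguk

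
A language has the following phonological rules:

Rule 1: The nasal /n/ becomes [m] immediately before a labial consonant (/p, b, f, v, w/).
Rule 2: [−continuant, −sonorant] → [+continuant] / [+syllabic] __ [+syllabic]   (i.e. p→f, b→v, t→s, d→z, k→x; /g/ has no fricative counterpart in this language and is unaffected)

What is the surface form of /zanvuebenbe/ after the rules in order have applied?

zamvuevembe

Rule 1 (nasal place assimilation): /n/ precedes the labial consonant /v/, so it assimilates in place to [m]. /n/ precedes the labial consonant /b/, so it assimilates in place to [m]. /zanvuebenbe/ → zamvuebembe.
Rule 2 (intervocalic spirantization): /b/ is a stop between vowels /e/ and /e/, so it spirantizes to the fricative [v]. /zamvuebembe/ → zamvuevembe.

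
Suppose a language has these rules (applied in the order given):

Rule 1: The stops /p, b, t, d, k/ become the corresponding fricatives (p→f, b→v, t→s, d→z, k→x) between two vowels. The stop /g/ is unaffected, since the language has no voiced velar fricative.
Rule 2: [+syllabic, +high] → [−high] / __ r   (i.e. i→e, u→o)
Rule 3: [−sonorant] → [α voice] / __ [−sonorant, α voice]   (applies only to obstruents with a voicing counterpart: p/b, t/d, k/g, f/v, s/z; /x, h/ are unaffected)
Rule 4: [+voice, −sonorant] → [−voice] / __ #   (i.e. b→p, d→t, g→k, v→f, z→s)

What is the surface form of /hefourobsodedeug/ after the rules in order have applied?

Rule 1 (intervocalic spirantization): /d/ is a stop between vowels /o/ and /e/, so it spirantizes to the fricative [z]. /d/ is a stop between vowels /e/ and /e/, so it spirantizes to the fricative [z]. /hefourobsodedeug/ → hefourobsozezeug.
Rule 2 (pre-rhotic lowering): /u/ is a high vowel immediately before /r/, so it lowers to [o]. /hefourobsozezeug/ → hefoorobsozezeug.
Rule 3 (regressive voicing assimilation): /b/ precedes the voiceless obstruent /s/, so it devoices to [p] by assimilation. /hefoorobsozezeug/ → hefooropsozezeug.
Rule 4 (final devoicing): /g/ is a voiced obstruent in word-final position, so it devoices to [k]. /hefooropsozezeug/ → hefooropsozezeuk.

hefooropsozezeuk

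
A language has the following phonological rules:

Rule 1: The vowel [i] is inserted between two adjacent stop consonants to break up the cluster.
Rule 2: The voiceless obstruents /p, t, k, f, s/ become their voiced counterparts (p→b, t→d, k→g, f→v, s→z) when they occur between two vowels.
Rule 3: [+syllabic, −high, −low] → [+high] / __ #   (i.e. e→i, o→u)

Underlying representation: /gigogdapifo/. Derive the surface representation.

Rule 1 (stop-cluster i-epenthesis): /g/ and /d/ form a stop–stop cluster, so [i] is inserted between them. /gigogdapifo/ → gigogidapifo.
Rule 2 (intervocalic voicing): /p/ is a voiceless obstruent between vowels /a/ and /i/, so it voices to [b]. /f/ is a voiceless obstruent between vowels /i/ and /o/, so it voices to [v]. /gigogidapifo/ → gigogidabivo.
Rule 3 (final vowel raising): /o/ is a mid vowel in word-final position, so it raises to [u]. /gigogidabivo/ → gigogidabivu.

gigogidabivu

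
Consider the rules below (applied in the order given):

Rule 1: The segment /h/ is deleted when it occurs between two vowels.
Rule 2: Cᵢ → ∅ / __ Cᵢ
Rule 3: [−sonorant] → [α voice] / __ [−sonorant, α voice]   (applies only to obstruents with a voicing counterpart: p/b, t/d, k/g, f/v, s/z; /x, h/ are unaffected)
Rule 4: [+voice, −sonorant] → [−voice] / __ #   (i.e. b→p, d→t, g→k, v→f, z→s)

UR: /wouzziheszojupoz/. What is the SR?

Rule 1 (intervocalic h-deletion): /h/ occurs between vowels /i/ and /e/, so it deletes. /wouzziheszojupoz/ → wouzzieszojupoz.
Rule 2 (degemination): /zz/ is a geminate; the first /z/ deletes. /wouzzieszojupoz/ → wouzieszojupoz.
Rule 3 (regressive voicing assimilation): /s/ precedes the voiced obstruent /z/, so it voices to [z] by assimilation. /wouzieszojupoz/ → wouziezzojupoz.
Rule 4 (final devoicing): /z/ is a voiced obstruent in word-final position, so it devoices to [s]. /wouziezzojupoz/ → wouziezzojupos.

wouziezzojupos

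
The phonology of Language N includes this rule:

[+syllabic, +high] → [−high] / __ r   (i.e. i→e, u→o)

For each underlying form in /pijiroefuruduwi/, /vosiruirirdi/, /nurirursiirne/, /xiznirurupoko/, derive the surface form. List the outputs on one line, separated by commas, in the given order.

pijeroeforuduwi, voseruererdi, norerorsierne, xiznerorupoko

/pijiroefuruduwi/: /i/ is a high vowel immediately before /r/, so it lowers to [e]. /u/ is a high vowel immediately before /r/, so it lowers to [o]. → [pijeroeforuduwi].
/vosiruirirdi/: /i/ is a high vowel immediately before /r/, so it lowers to [e]. /i/ is a high vowel immediately before /r/, so it lowers to [e]. /i/ is a high vowel immediately before /r/, so it lowers to [e]. → [voseruererdi].
/nurirursiirne/: /u/ is a high vowel immediately before /r/, so it lowers to [o]. /i/ is a high vowel immediately before /r/, so it lowers to [e]. /u/ is a high vowel immediately before /r/, so it lowers to [o]. /i/ is a high vowel immediately before /r/, so it lowers to [e]. → [norerorsierne].
/xiznirurupoko/: /i/ is a high vowel immediately before /r/, so it lowers to [e]. /u/ is a high vowel immediately before /r/, so it lowers to [o]. → [xiznerorupoko].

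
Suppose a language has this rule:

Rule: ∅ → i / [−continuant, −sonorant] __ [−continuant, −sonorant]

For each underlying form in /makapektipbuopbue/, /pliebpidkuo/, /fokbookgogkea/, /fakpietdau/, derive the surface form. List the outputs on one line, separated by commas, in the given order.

makapekitipibuopibue, pliebipidikuo, fokibookigogikea, fakipietidau

/makapektipbuopbue/: /k/ and /t/ form a stop–stop cluster, so [i] is inserted between them. /p/ and /b/ form a stop–stop cluster, so [i] is inserted between them. /p/ and /b/ form a stop–stop cluster, so [i] is inserted between them. → [makapekitipibuopibue].
/pliebpidkuo/: /b/ and /p/ form a stop–stop cluster, so [i] is inserted between them. /d/ and /k/ form a stop–stop cluster, so [i] is inserted between them. → [pliebipidikuo].
/fokbookgogkea/: /k/ and /b/ form a stop–stop cluster, so [i] is inserted between them. /k/ and /g/ form a stop–stop cluster, so [i] is inserted between them. /g/ and /k/ form a stop–stop cluster, so [i] is inserted between them. → [fokibookigogikea].
/fakpietdau/: /k/ and /p/ form a stop–stop cluster, so [i] is inserted between them. /t/ and /d/ form a stop–stop cluster, so [i] is inserted between them. → [fakipietidau].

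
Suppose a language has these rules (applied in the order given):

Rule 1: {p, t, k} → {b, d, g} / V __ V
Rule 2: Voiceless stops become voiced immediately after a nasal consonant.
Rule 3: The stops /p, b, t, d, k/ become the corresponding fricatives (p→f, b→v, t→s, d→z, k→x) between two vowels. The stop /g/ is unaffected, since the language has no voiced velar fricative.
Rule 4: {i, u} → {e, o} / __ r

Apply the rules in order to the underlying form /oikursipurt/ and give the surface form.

oigorsivort

Rule 1 (intervocalic voicing): /k/ is a voiceless stop between vowels /i/ and /u/, so it voices to [g]. /p/ is a voiceless stop between vowels /i/ and /u/, so it voices to [b]. /oikursipurt/ → oigursiburt.
Rule 2 (post-nasal voicing): no segment meets the environment; /oigursiburt/ is unchanged.
Rule 3 (intervocalic spirantization): /b/ is a stop between vowels /i/ and /u/, so it spirantizes to the fricative [v]. /oigursiburt/ → oigursivurt.
Rule 4 (pre-rhotic lowering): /u/ is a high vowel immediately before /r/, so it lowers to [o]. /u/ is a high vowel immediately before /r/, so it lowers to [o]. /oigursivurt/ → oigorsivort.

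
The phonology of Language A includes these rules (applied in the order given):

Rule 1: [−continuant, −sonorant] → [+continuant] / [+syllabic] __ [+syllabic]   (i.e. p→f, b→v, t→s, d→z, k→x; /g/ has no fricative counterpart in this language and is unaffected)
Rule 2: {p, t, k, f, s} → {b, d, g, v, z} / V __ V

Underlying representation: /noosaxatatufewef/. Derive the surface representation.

Rule 1 (intervocalic spirantization): /t/ is a stop between vowels /a/ and /a/, so it spirantizes to the fricative [s]. /t/ is a stop between vowels /a/ and /u/, so it spirantizes to the fricative [s]. /noosaxatatufewef/ → noosaxasasufewef.
Rule 2 (intervocalic voicing): /s/ is a voiceless obstruent between vowels /o/ and /a/, so it voices to [z]. /s/ is a voiceless obstruent between vowels /a/ and /a/, so it voices to [z]. /s/ is a voiceless obstruent between vowels /a/ and /u/, so it voices to [z]. /f/ is a voiceless obstruent between vowels /u/ and /e/, so it voices to [v]. /noosaxasasufewef/ → noozaxazazuvewef.

noozaxazazuvewef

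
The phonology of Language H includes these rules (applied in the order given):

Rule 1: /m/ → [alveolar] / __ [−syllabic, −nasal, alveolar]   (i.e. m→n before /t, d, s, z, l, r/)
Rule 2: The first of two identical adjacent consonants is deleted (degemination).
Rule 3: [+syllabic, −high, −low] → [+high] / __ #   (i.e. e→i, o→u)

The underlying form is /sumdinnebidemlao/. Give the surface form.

Rule 1 (nasal place assimilation): /m/ precedes the alveolar consonant /d/, so it assimilates in place to [n]. /m/ precedes the alveolar consonant /l/, so it assimilates in place to [n]. /sumdinnebidemlao/ → sundinnebidenlao.
Rule 2 (degemination): /nn/ is a geminate; the first /n/ deletes. /sundinnebidenlao/ → sundinebidenlao.
Rule 3 (final vowel raising): /o/ is a mid vowel in word-final position, so it raises to [u]. /sundinebidenlao/ → sundinebidenlau.

sundinebidenlau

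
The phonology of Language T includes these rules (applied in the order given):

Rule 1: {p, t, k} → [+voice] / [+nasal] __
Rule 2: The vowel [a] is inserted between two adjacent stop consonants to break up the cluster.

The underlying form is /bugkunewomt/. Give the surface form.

Rule 1 (post-nasal voicing): /t/ is a voiceless stop immediately after the nasal /m/, so it voices to [d]. /bugkunewomt/ → bugkunewomd.
Rule 2 (stop-cluster a-epenthesis): /g/ and /k/ form a stop–stop cluster, so [a] is inserted between them. /bugkunewomd/ → bugakunewomd.

bugakunewomd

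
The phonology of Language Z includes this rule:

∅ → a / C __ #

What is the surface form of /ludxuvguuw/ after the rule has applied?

ludxuvguuwa

the form ends in the consonant /w/, so [a] is inserted word-finally.
Surface form: [ludxuvguuwa].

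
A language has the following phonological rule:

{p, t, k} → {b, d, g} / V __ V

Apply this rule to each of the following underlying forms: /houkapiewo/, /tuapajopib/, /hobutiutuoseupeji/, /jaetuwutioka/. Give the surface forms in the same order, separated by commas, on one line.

hougabiewo, tuabajobib, hobudiuduoseubeji, jaeduwudioga

/houkapiewo/: /k/ is a voiceless stop between vowels /u/ and /a/, so it voices to [g]. /p/ is a voiceless stop between vowels /a/ and /i/, so it voices to [b]. → [hougabiewo].
/tuapajopib/: /p/ is a voiceless stop between vowels /a/ and /a/, so it voices to [b]. /p/ is a voiceless stop between vowels /o/ and /i/, so it voices to [b]. → [tuabajobib].
/hobutiutuoseupeji/: /t/ is a voiceless stop between vowels /u/ and /i/, so it voices to [d]. /t/ is a voiceless stop between vowels /u/ and /u/, so it voices to [d]. /p/ is a voiceless stop between vowels /u/ and /e/, so it voices to [b]. → [hobudiuduoseubeji].
/jaetuwutioka/: /t/ is a voiceless stop between vowels /e/ and /u/, so it voices to [d]. /t/ is a voiceless stop between vowels /u/ and /i/, so it voices to [d]. /k/ is a voiceless stop between vowels /o/ and /a/, so it voices to [g]. → [jaeduwudioga].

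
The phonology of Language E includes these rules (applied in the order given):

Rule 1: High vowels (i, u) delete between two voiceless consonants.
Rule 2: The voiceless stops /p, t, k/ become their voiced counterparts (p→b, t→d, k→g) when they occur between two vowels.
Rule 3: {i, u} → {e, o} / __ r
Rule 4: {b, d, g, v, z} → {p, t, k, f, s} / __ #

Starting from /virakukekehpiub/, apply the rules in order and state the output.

Rule 1 (high vowel syncope): /u/ is a high vowel flanked by voiceless consonants /k/ and /k/, so it deletes. /virakukekehpiub/ → virakkekehpiub.
Rule 2 (intervocalic voicing): /k/ is a voiceless stop between vowels /e/ and /e/, so it voices to [g]. /virakkekehpiub/ → virakkegehpiub.
Rule 3 (pre-rhotic lowering): /i/ is a high vowel immediately before /r/, so it lowers to [e]. /virakkegehpiub/ → verakkegehpiub.
Rule 4 (final devoicing): /b/ is a voiced obstruent in word-final position, so it devoices to [p]. /verakkegehpiub/ → verakkegehpiup.

verakkegehpiup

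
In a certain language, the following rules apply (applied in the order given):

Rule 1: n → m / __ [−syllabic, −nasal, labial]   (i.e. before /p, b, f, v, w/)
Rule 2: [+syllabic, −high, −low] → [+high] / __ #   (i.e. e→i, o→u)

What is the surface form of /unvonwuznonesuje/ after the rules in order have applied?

Rule 1 (nasal place assimilation): /n/ precedes the labial consonant /v/, so it assimilates in place to [m]. /n/ precedes the labial consonant /w/, so it assimilates in place to [m]. /unvonwuznonesuje/ → umvomwuznonesuje.
Rule 2 (final vowel raising): /e/ is a mid vowel in word-final position, so it raises to [i]. /umvomwuznonesuje/ → umvomwuznonesuji.

umvomwuznonesuji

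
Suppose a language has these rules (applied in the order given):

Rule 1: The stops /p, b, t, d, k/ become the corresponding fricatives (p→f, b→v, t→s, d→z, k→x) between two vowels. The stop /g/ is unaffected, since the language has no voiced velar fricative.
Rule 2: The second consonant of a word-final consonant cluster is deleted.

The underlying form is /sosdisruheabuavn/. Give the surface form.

Rule 1 (intervocalic spirantization): /b/ is a stop between vowels /a/ and /u/, so it spirantizes to the fricative [v]. /sosdisruheabuavn/ → sosdisruheavuavn.
Rule 2 (final cluster simplification): /n/ is the second consonant of a word-final cluster /vn/, so it deletes. /sosdisruheavuavn/ → sosdisruheavuav.

sosdisruheavuav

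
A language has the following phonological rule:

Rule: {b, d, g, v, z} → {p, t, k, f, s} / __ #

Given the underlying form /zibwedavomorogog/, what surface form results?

/g/ is a voiced obstruent in word-final position, so it devoices to [k].
The other instances of /z/, /b/, /d/, /v/, /g/ do not occur in the required environment and remain unchanged.
Surface form: [zibwedavomorogok].

zibwedavomorogok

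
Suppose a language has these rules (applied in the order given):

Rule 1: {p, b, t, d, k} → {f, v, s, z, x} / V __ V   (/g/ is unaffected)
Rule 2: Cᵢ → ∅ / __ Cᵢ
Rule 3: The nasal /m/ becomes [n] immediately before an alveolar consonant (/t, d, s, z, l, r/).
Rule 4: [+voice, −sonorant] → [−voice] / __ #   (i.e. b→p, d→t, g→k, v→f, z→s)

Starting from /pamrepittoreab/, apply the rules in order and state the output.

Rule 1 (intervocalic spirantization): /p/ is a stop between vowels /e/ and /i/, so it spirantizes to the fricative [f]. /pamrepittoreab/ → pamrefittoreab.
Rule 2 (degemination): /tt/ is a geminate; the first /t/ deletes. /pamrefittoreab/ → pamrefitoreab.
Rule 3 (nasal place assimilation): /m/ precedes the alveolar consonant /r/, so it assimilates in place to [n]. /pamrefitoreab/ → panrefitoreab.
Rule 4 (final devoicing): /b/ is a voiced obstruent in word-final position, so it devoices to [p]. /panrefitoreab/ → panrefitoreap.

panrefitoreap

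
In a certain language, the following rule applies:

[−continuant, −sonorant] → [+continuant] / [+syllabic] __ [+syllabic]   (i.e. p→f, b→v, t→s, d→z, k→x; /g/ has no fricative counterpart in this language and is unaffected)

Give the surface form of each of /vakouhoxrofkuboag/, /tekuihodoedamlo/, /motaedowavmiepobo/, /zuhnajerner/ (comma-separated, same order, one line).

vaxouhoxrofkuvoag, texuihozoezamlo, mosaezowavmiefovo, zuhnajerner

/vakouhoxrofkuboag/: /k/ is a stop between vowels /a/ and /o/, so it spirantizes to the fricative [x]. /b/ is a stop between vowels /u/ and /o/, so it spirantizes to the fricative [v]. → [vaxouhoxrofkuvoag].
/tekuihodoedamlo/: /k/ is a stop between vowels /e/ and /u/, so it spirantizes to the fricative [x]. /d/ is a stop between vowels /o/ and /o/, so it spirantizes to the fricative [z]. /d/ is a stop between vowels /e/ and /a/, so it spirantizes to the fricative [z]. → [texuihozoezamlo].
/motaedowavmiepobo/: /t/ is a stop between vowels /o/ and /a/, so it spirantizes to the fricative [s]. /d/ is a stop between vowels /e/ and /o/, so it spirantizes to the fricative [z]. /p/ is a stop between vowels /e/ and /o/, so it spirantizes to the fricative [f]. /b/ is a stop between vowels /o/ and /o/, so it spirantizes to the fricative [v]. → [mosaezowavmiefovo].
/zuhnajerner/: the rule's environment is not met; surfaces unchanged as [zuhnajerner].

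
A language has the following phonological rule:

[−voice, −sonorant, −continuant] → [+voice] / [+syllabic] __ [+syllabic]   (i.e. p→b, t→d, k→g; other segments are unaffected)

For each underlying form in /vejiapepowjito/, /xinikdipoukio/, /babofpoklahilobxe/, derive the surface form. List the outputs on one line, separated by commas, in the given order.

vejiabebowjido, xinikdibougio, babofpoklahilobxe

/vejiapepowjito/: /p/ is a voiceless stop between vowels /a/ and /e/, so it voices to [b]. /p/ is a voiceless stop between vowels /e/ and /o/, so it voices to [b]. /t/ is a voiceless stop between vowels /i/ and /o/, so it voices to [d]. → [vejiabebowjido].
/xinikdipoukio/: /p/ is a voiceless stop between vowels /i/ and /o/, so it voices to [b]. /k/ is a voiceless stop between vowels /u/ and /i/, so it voices to [g]. → [xinikdibougio].
/babofpoklahilobxe/: the rule's environment is not met; surfaces unchanged as [babofpoklahilobxe].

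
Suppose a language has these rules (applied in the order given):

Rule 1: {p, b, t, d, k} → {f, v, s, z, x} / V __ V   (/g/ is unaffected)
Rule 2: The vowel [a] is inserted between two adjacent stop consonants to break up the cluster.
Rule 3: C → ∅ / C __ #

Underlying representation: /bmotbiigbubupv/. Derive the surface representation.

bmotabiigabuvup

Rule 1 (intervocalic spirantization): /b/ is a stop between vowels /u/ and /u/, so it spirantizes to the fricative [v]. /bmotbiigbubupv/ → bmotbiigbuvupv.
Rule 2 (stop-cluster a-epenthesis): /t/ and /b/ form a stop–stop cluster, so [a] is inserted between them. /g/ and /b/ form a stop–stop cluster, so [a] is inserted between them. /bmotbiigbuvupv/ → bmotabiigabuvupv.
Rule 3 (final cluster simplification): /v/ is the second consonant of a word-final cluster /pv/, so it deletes. /bmotabiigabuvupv/ → bmotabiigabuvup.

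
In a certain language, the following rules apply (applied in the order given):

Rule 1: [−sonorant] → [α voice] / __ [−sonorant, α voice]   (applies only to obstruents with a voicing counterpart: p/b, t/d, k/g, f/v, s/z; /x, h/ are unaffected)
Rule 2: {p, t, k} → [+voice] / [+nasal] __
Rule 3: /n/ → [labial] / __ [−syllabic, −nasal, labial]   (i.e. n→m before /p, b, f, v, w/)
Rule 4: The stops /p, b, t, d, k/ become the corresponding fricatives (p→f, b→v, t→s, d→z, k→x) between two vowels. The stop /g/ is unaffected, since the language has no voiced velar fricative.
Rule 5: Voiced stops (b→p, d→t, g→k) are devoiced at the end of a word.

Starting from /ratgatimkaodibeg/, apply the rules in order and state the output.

radgasimgaozivek

Rule 1 (regressive voicing assimilation): /t/ precedes the voiced obstruent /g/, so it voices to [d] by assimilation. /ratgatimkaodibeg/ → radgatimkaodibeg.
Rule 2 (post-nasal voicing): /k/ is a voiceless stop immediately after the nasal /m/, so it voices to [g]. /radgatimkaodibeg/ → radgatimgaodibeg.
Rule 3 (nasal place assimilation): no segment meets the environment; /radgatimgaodibeg/ is unchanged.
Rule 4 (intervocalic spirantization): /t/ is a stop between vowels /a/ and /i/, so it spirantizes to the fricative [s]. /d/ is a stop between vowels /o/ and /i/, so it spirantizes to the fricative [z]. /b/ is a stop between vowels /i/ and /e/, so it spirantizes to the fricative [v]. /radgatimgaodibeg/ → radgasimgaoziveg.
Rule 5 (final devoicing): /g/ is a voiced stop in word-final position, so it devoices to [k]. /radgasimgaoziveg/ → radgasimgaozivek.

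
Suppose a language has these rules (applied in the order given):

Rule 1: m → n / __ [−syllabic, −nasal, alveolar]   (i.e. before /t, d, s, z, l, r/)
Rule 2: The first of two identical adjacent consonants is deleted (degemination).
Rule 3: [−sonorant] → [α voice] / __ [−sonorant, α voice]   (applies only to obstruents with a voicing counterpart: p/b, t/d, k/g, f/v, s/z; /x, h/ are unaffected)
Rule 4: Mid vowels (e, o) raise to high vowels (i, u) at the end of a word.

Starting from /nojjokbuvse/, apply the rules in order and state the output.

nojogbufsi

Rule 1 (nasal place assimilation): no segment meets the environment; /nojjokbuvse/ is unchanged.
Rule 2 (degemination): /jj/ is a geminate; the first /j/ deletes. /nojjokbuvse/ → nojokbuvse.
Rule 3 (regressive voicing assimilation): /k/ precedes the voiced obstruent /b/, so it voices to [g] by assimilation. /v/ precedes the voiceless obstruent /s/, so it devoices to [f] by assimilation. /nojokbuvse/ → nojogbufse.
Rule 4 (final vowel raising): /e/ is a mid vowel in word-final position, so it raises to [i]. /nojogbufse/ → nojogbufsi.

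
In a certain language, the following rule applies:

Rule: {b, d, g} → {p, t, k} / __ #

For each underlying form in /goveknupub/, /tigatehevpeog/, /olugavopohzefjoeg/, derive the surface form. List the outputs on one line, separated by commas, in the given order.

/goveknupub/: /b/ is a voiced stop in word-final position, so it devoices to [p]. → [goveknupup].
/tigatehevpeog/: /g/ is a voiced stop in word-final position, so it devoices to [k]. → [tigatehevpeok].
/olugavopohzefjoeg/: /g/ is a voiced stop in word-final position, so it devoices to [k]. → [olugavopohzefjoek].

goveknupup, tigatehevpeok, olugavopohzefjoek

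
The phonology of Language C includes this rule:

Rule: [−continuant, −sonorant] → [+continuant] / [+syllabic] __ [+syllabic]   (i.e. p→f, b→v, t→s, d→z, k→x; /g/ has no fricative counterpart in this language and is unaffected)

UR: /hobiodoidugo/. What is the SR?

hoviozoizugo

/b/ is a stop between vowels /o/ and /i/, so it spirantizes to the fricative [v].
/d/ is a stop between vowels /o/ and /o/, so it spirantizes to the fricative [z].
/d/ is a stop between vowels /i/ and /u/, so it spirantizes to the fricative [z].
Surface form: [hoviozoizugo].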